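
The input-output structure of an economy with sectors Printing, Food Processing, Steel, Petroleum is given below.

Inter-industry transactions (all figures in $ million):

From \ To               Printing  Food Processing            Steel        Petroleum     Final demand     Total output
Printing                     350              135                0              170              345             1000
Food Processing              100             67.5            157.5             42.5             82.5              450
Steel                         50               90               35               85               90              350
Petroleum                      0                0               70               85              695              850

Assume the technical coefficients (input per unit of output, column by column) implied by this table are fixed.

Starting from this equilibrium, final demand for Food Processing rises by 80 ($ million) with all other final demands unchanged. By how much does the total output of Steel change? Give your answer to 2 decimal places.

Technical coefficients a_ij = z_ij / X_j:
  a_11 = 350/1000 = 0.35, a_21 = 100/1000 = 0.10, a_31 = 50/1000 = 0.05, a_41 = 0/1000 = 0.00
  a_12 = 135/450 = 0.30, a_22 = 67.5/450 = 0.15, a_32 = 90/450 = 0.20, a_42 = 0/450 = 0.00
  a_13 = 0/350 = 0.00, a_23 = 157.5/350 = 0.45, a_33 = 35/350 = 0.10, a_43 = 70/350 = 0.20
  a_14 = 170/850 = 0.20, a_24 = 42.5/850 = 0.05, a_34 = 85/850 = 0.10, a_44 = 85/850 = 0.10
I − A =
  [   0.65    -0.30     0.00    -0.20]
  [  -0.10     0.85    -0.45    -0.05]
  [  -0.05    -0.20     0.90    -0.10]
  [   0.00     0.00    -0.20     0.90]
Compute the cofactors C_ij = (−1)^(i+j)·(3×3 minor ij) of I−A; the adjugate is their transpose:
adj(I−A) = Cᵀ =
  [ 0.58850   0.24500   0.15850   0.16200]
  [ 0.09975   0.51150   0.27375   0.08100]
  [ 0.05625   0.13050   0.47025   0.07200]
  [ 0.01250   0.02900   0.10450   0.40500]
det(I−A) = Σ_j (I−A)_1j·C_1j = (0.65)(0.58850) + (-0.30)(0.09975) + (0.00)(0.05625) + (-0.20)(0.01250) = 0.3501
(I − A)⁻¹ = adj(I−A) / det(I−A) ≈
  [   1.6809     0.6998     0.4527     0.4627]
  [   0.2849     1.4610     0.7819     0.2314]
  [   0.1607     0.3728     1.3432     0.2057]
  [   0.0357     0.0828     0.2985     1.1568]
Δx = (I − A)⁻¹ Δd with Δd having +80 in the Food Processing component and 0 elsewhere.
So Δx_3 = L_32 · (+80), where L_32 = adj(I−A)_32 / det(I−A) = 0.13050 / 0.3501.
Δx_3 = 0.13050 × (+80) / 0.3501 = 10.44 / 0.3501 ≈ 29.82.

Δx_3 = 29.82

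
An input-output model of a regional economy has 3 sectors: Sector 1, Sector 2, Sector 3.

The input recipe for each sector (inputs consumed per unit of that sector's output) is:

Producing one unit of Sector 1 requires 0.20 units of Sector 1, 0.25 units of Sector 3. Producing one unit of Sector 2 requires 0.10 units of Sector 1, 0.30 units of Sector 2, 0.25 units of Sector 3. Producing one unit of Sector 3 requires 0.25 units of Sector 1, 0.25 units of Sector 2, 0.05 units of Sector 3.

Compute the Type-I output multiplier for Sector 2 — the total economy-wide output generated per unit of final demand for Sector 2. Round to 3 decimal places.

m_2 = 2.500

I − A =
  [   0.80    -0.10    -0.25]
  [   0.00     0.70    -0.25]
  [  -0.25    -0.25     0.95]
Cofactors of I−A, C_ij = (−1)^(i+j)·(minor ij) (rows/columns in the sector order above):
  C_11 = (0.70)(0.95) − (-0.25)(-0.25) = 0.6025
  C_12 = −[(0.00)(0.95) − (-0.25)(-0.25)] = 0.0625
  C_13 = (0.00)(-0.25) − (0.70)(-0.25) = 0.1750
  C_21 = −[(-0.10)(0.95) − (-0.25)(-0.25)] = 0.1575
  C_22 = (0.80)(0.95) − (-0.25)(-0.25) = 0.6975
  C_23 = −[(0.80)(-0.25) − (-0.10)(-0.25)] = 0.2250
  C_31 = (-0.10)(-0.25) − (-0.25)(0.70) = 0.2000
  C_32 = −[(0.80)(-0.25) − (-0.25)(0.00)] = 0.2000
  C_33 = (0.80)(0.70) − (-0.10)(0.00) = 0.5600
det(I−A) = Σ_j (I−A)_1j·C_1j = (0.80)(0.6025) + (-0.10)(0.0625) + (-0.25)(0.1750) = 0.4320
adj(I−A) = Cᵀ =
  [ 0.6025   0.1575   0.2000]
  [ 0.0625   0.6975   0.2000]
  [ 0.1750   0.2250   0.5600]
(I − A)⁻¹ = adj(I−A) / det(I−A) ≈
  [   1.3947     0.3646     0.4630]
  [   0.1447     1.6146     0.4630]
  [   0.4051     0.5208     1.2963]
The output multiplier for sector j is the column-j sum of the Leontief inverse (I − A)⁻¹ = adj(I−A) / det(I−A).
Column 2 of adj(I−A): (0.1575, 0.6975, 0.2250); det(I−A) = 0.4320.
m_2 = (0.1575 + 0.6975 + 0.2250) / 0.4320 = 1.08 / 0.4320 = 2.500.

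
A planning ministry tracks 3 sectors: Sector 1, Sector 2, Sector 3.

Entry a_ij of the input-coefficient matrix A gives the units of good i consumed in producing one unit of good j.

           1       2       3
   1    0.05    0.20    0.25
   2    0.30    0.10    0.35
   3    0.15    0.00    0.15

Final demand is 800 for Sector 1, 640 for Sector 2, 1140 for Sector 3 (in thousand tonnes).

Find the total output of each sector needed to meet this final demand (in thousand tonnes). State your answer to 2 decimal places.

I − A =
  [   0.95    -0.20    -0.25]
  [  -0.30     0.90    -0.35]
  [  -0.15     0.00     0.85]
Cofactors of I−A, C_ij = (−1)^(i+j)·(minor ij) (rows/columns in the sector order above):
  C_11 = (0.90)(0.85) − (-0.35)(0.00) = 0.7650
  C_12 = −[(-0.30)(0.85) − (-0.35)(-0.15)] = 0.3075
  C_13 = (-0.30)(0.00) − (0.90)(-0.15) = 0.1350
  C_21 = −[(-0.20)(0.85) − (-0.25)(0.00)] = 0.1700
  C_22 = (0.95)(0.85) − (-0.25)(-0.15) = 0.7700
  C_23 = −[(0.95)(0.00) − (-0.20)(-0.15)] = 0.0300
  C_31 = (-0.20)(-0.35) − (-0.25)(0.90) = 0.2950
  C_32 = −[(0.95)(-0.35) − (-0.25)(-0.30)] = 0.4075
  C_33 = (0.95)(0.90) − (-0.20)(-0.30) = 0.7950
det(I−A) = Σ_j (I−A)_1j·C_1j = (0.95)(0.7650) + (-0.20)(0.3075) + (-0.25)(0.1350) = 0.6315
adj(I−A) = Cᵀ =
  [ 0.7650   0.1700   0.2950]
  [ 0.3075   0.7700   0.4075]
  [ 0.1350   0.0300   0.7950]
(I − A)⁻¹ = adj(I−A) / det(I−A) ≈
  [   1.2114     0.2692     0.4671]
  [   0.4869     1.2193     0.6453]
  [   0.2138     0.0475     1.2589]
x = (I − A)⁻¹ d = adj(I−A)·d / det(I−A), with det(I−A) = 0.6315:
  x_1 = (0.7650·800 + 0.1700·640 + 0.2950·1140) / 0.6315 = 1057.10 / 0.6315 ≈ 1673.95
  x_2 = (0.3075·800 + 0.7700·640 + 0.4075·1140) / 0.6315 = 1203.35 / 0.6315 ≈ 1905.54
  x_3 = (0.1350·800 + 0.0300·640 + 0.7950·1140) / 0.6315 = 1033.50 / 0.6315 ≈ 1636.58

x_1 = 1673.95, x_2 = 1905.54, x_3 = 1636.58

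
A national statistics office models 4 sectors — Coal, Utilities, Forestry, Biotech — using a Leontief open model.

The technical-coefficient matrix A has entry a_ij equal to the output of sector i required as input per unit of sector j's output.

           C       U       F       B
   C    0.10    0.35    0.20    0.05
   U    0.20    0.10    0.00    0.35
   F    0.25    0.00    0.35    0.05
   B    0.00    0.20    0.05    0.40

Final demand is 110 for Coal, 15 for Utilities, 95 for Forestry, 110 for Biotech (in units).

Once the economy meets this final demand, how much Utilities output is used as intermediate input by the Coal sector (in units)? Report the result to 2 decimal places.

z_UC = 53.28

I − A =
  [   0.90    -0.35    -0.20    -0.05]
  [  -0.20     0.90     0.00    -0.35]
  [  -0.25     0.00     0.65    -0.05]
  [   0.00    -0.20    -0.05     0.60]
Compute the cofactors C_ij = (−1)^(i+j)·(3×3 minor ij) of I−A; the adjugate is their transpose:
adj(I−A) = Cᵀ =
  [ 0.303250   0.144125   0.102375   0.117875]
  [ 0.081875   0.318125   0.040250   0.195750]
  [ 0.119500   0.064000   0.379000   0.078875]
  [ 0.037250   0.111375   0.045000   0.436000]
det(I−A) = Σ_j (I−A)_1j·C_1j = (0.90)(0.303250) + (-0.35)(0.081875) + (-0.20)(0.119500) + (-0.05)(0.037250) = 0.21850625
(I − A)⁻¹ = adj(I−A) / det(I−A) ≈
  [   1.3878     0.6596     0.4685     0.5395]
  [   0.3747     1.4559     0.1842     0.8959]
  [   0.5469     0.2929     1.7345     0.3610]
  [   0.1705     0.5097     0.2059     1.9954]
First solve x = (I − A)⁻¹ d = adj(I−A)·d / det(I−A); in particular x_C = (0.303250·110 + 0.144125·15 + 0.102375·95 + 0.117875·110) / 0.21850625 = 58.21125 / 0.21850625 ≈ 266.4054.
Intermediate flow from U to C: z_UC = a_UC · x_C = 0.20 × 58.21125 / 0.21850625 = 11.64225 / 0.21850625 ≈ 53.28.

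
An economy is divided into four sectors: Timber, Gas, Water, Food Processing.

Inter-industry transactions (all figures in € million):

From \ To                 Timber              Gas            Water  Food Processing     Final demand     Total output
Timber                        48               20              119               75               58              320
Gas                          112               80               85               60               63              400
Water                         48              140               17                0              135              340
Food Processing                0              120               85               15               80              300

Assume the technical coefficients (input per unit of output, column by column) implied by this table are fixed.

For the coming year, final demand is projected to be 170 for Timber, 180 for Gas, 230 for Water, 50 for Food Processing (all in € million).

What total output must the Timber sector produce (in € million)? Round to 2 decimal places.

Technical coefficients a_ij = z_ij / X_j:
  a_TT = 48/320 = 0.15, a_GT = 112/320 = 0.35, a_WT = 48/320 = 0.15, a_FT = 0/320 = 0.00
  a_TG = 20/400 = 0.05, a_GG = 80/400 = 0.20, a_WG = 140/400 = 0.35, a_FG = 120/400 = 0.30
  a_TW = 119/340 = 0.35, a_GW = 85/340 = 0.25, a_WW = 17/340 = 0.05, a_FW = 85/340 = 0.25
  a_TF = 75/300 = 0.25, a_GF = 60/300 = 0.20, a_WF = 0/300 = 0.00, a_FF = 15/300 = 0.05
I − A =
  [   0.85    -0.05    -0.35    -0.25]
  [  -0.35     0.80    -0.25    -0.20]
  [  -0.15    -0.35     0.95     0.00]
  [   0.00    -0.30    -0.25     0.95]
Compute the cofactors C_ij = (−1)^(i+j)·(3×3 minor ij) of I−A; the adjugate is their transpose:
adj(I−A) = Cᵀ =
  [ 0.564375   0.254625   0.328125   0.202125]
  [ 0.359000   0.707875   0.382625   0.243500]
  [ 0.221375   0.301000   0.552125   0.121625]
  [ 0.171625   0.302750   0.266125   0.468250]
det(I−A) = Σ_j (I−A)_1j·C_1j = (0.85)(0.564375) + (-0.05)(0.359000) + (-0.35)(0.221375) + (-0.25)(0.171625) = 0.34138125
(I − A)⁻¹ = adj(I−A) / det(I−A) ≈
  [   1.6532     0.7459     0.9612     0.5921]
  [   1.0516     2.0736     1.1208     0.7133]
  [   0.6485     0.8817     1.6173     0.3563]
  [   0.5027     0.8868     0.7796     1.3716]
x = (I − A)⁻¹ d = adj(I−A)·d / det(I−A), with det(I−A) = 0.34138125:
  x_T = (0.564375·170 + 0.254625·180 + 0.328125·230 + 0.202125·50) / 0.34138125 = 227.35125 / 0.34138125 ≈ 665.97
  x_G = (0.359000·170 + 0.707875·180 + 0.382625·230 + 0.243500·50) / 0.34138125 = 288.62625 / 0.34138125 ≈ 845.47
  x_W = (0.221375·170 + 0.301000·180 + 0.552125·230 + 0.121625·50) / 0.34138125 = 224.88375 / 0.34138125 ≈ 658.75
  x_F = (0.171625·170 + 0.302750·180 + 0.266125·230 + 0.468250·50) / 0.34138125 = 168.2925 / 0.34138125 ≈ 492.98

x_T = 665.97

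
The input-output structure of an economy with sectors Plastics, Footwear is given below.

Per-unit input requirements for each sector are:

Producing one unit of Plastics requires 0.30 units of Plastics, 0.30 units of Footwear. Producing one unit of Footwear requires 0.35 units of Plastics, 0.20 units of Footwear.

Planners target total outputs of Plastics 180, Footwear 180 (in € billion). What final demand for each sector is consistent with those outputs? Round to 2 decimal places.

d_P = 63.00, d_F = 90.00

I − A =
  [   0.70    -0.35]
  [  -0.30     0.80]
d = (I − A) x:
  d_P = (+0.70)·180 + (-0.35)·180 = 63.00
  d_F = (-0.30)·180 + (+0.80)·180 = 90.00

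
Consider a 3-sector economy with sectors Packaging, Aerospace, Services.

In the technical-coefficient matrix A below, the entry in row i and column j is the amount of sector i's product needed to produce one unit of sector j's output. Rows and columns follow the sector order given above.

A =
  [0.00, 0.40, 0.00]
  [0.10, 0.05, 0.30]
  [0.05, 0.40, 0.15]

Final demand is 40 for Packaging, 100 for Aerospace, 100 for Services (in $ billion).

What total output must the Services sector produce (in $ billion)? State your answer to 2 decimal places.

I − A =
  [   1.00    -0.40     0.00]
  [  -0.10     0.95    -0.30]
  [  -0.05    -0.40     0.85]
Cofactors of I−A, C_ij = (−1)^(i+j)·(minor ij) (rows/columns in the sector order above):
  C_11 = (0.95)(0.85) − (-0.30)(-0.40) = 0.6875
  C_12 = −[(-0.10)(0.85) − (-0.30)(-0.05)] = 0.1000
  C_13 = (-0.10)(-0.40) − (0.95)(-0.05) = 0.0875
  C_21 = −[(-0.40)(0.85) − (0.00)(-0.40)] = 0.3400
  C_22 = (1.00)(0.85) − (0.00)(-0.05) = 0.8500
  C_23 = −[(1.00)(-0.40) − (-0.40)(-0.05)] = 0.4200
  C_31 = (-0.40)(-0.30) − (0.00)(0.95) = 0.1200
  C_32 = −[(1.00)(-0.30) − (0.00)(-0.10)] = 0.3000
  C_33 = (1.00)(0.95) − (-0.40)(-0.10) = 0.9100
det(I−A) = Σ_j (I−A)_1j·C_1j = (1.00)(0.6875) + (-0.40)(0.1000) + (0.00)(0.0875) = 0.6475
adj(I−A) = Cᵀ =
  [ 0.6875   0.3400   0.1200]
  [ 0.1000   0.8500   0.3000]
  [ 0.0875   0.4200   0.9100]
(I − A)⁻¹ = adj(I−A) / det(I−A) ≈
  [   1.0618     0.5251     0.1853]
  [   0.1544     1.3127     0.4633]
  [   0.1351     0.6486     1.4054]
x = (I − A)⁻¹ d = adj(I−A)·d / det(I−A), with det(I−A) = 0.6475:
  x_P = (0.6875·40 + 0.3400·100 + 0.1200·100) / 0.6475 = 73.50 / 0.6475 ≈ 113.51
  x_A = (0.1000·40 + 0.8500·100 + 0.3000·100) / 0.6475 = 119.00 / 0.6475 ≈ 183.78
  x_S = (0.0875·40 + 0.4200·100 + 0.9100·100) / 0.6475 = 136.50 / 0.6475 ≈ 210.81

x_S = 210.81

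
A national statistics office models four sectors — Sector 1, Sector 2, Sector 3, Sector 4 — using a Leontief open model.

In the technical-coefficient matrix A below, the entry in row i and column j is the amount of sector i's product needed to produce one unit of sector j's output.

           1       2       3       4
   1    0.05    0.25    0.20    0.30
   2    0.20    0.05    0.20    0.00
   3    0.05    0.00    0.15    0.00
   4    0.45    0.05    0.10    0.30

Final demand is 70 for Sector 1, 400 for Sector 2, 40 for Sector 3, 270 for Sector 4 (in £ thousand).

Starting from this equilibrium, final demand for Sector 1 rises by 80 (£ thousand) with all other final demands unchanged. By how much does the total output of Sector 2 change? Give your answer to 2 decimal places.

I − A =
  [   0.95    -0.25    -0.20    -0.30]
  [  -0.20     0.95    -0.20     0.00]
  [  -0.05     0.00     0.85     0.00]
  [  -0.45    -0.05    -0.10     0.70]
Compute the cofactors C_ij = (−1)^(i+j)·(3×3 minor ij) of I−A; the adjugate is their transpose:
adj(I−A) = Cᵀ =
  [ 0.565250   0.161500   0.199500   0.242250]
  [ 0.126000   0.442000   0.140000   0.054000]
  [ 0.033250   0.009500   0.465500   0.014250]
  [ 0.377125   0.136750   0.204750   0.712625]
det(I−A) = Σ_j (I−A)_1j·C_1j = (0.95)(0.565250) + (-0.25)(0.126000) + (-0.20)(0.033250) + (-0.30)(0.377125) = 0.3857
(I − A)⁻¹ = adj(I−A) / det(I−A) ≈
  [   1.4655     0.4187     0.5172     0.6281]
  [   0.3267     1.1460     0.3630     0.1400]
  [   0.0862     0.0246     1.2069     0.0369]
  [   0.9778     0.3546     0.5309     1.8476]
Δx = (I − A)⁻¹ Δd with Δd having +80 in the Sector 1 component and 0 elsewhere.
So Δx_2 = L_21 · (+80), where L_21 = adj(I−A)_21 / det(I−A) = 0.126000 / 0.3857.
Δx_2 = 0.126000 × (+80) / 0.3857 = 10.08 / 0.3857 ≈ 26.13.

Δx_2 = 26.13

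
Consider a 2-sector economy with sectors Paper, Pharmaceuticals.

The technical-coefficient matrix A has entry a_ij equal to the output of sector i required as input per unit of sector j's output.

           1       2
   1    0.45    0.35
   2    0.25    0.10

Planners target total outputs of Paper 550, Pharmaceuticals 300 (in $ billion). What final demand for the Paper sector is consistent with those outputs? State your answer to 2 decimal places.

I − A =
  [   0.55    -0.35]
  [  -0.25     0.90]
d = (I − A) x:
  d_1 = (+0.55)·550 + (-0.35)·300 = 197.50
  d_2 = (-0.25)·550 + (+0.90)·300 = 132.50

d_1 = 197.50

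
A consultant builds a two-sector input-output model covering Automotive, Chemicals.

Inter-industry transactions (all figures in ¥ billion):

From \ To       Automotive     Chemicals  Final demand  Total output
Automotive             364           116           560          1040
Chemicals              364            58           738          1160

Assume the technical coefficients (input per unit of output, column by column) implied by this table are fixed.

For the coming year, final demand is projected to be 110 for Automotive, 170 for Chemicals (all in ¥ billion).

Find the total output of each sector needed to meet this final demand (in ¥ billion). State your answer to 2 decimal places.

x_1 = 208.58, x_2 = 255.79

Technical coefficients a_ij = z_ij / X_j:
  a_11 = 364/1040 = 0.35, a_21 = 364/1040 = 0.35
  a_12 = 116/1160 = 0.10, a_22 = 58/1160 = 0.05
I − A =
  [   0.65    -0.10]
  [  -0.35     0.95]
det(I−A) = (0.65)(0.95) − (-0.10)(-0.35) = 0.5825
adj(I−A) = [[0.95, 0.10], [0.35, 0.65]]
(I − A)⁻¹ = adj(I−A) / det(I−A) ≈
  [   1.6309     0.1717]
  [   0.6009     1.1159]
x = (I − A)⁻¹ d = adj(I−A)·d / det(I−A), with det(I−A) = 0.5825:
  x_1 = (0.95·110 + 0.10·170) / 0.5825 = 121.50 / 0.5825 ≈ 208.58
  x_2 = (0.35·110 + 0.65·170) / 0.5825 = 149.00 / 0.5825 ≈ 255.79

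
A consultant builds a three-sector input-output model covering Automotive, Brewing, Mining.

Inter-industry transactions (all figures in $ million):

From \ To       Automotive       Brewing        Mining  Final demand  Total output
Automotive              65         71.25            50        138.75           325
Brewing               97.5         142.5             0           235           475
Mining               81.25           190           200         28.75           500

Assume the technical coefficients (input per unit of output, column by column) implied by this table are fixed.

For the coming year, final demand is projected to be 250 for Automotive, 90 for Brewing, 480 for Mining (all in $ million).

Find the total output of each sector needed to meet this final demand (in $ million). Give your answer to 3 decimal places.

Technical coefficients a_ij = z_ij / X_j:
  a_AA = 65/325 = 0.20, a_BA = 97.5/325 = 0.30, a_MA = 81.25/325 = 0.25
  a_AB = 71.25/475 = 0.15, a_BB = 142.5/475 = 0.30, a_MB = 190/475 = 0.40
  a_AM = 50/500 = 0.10, a_BM = 0/500 = 0.00, a_MM = 200/500 = 0.40
I − A =
  [   0.80    -0.15    -0.10]
  [  -0.30     0.70     0.00]
  [  -0.25    -0.40     0.60]
Cofactors of I−A, C_ij = (−1)^(i+j)·(minor ij) (rows/columns in the sector order above):
  C_11 = (0.70)(0.60) − (0.00)(-0.40) = 0.4200
  C_12 = −[(-0.30)(0.60) − (0.00)(-0.25)] = 0.1800
  C_13 = (-0.30)(-0.40) − (0.70)(-0.25) = 0.2950
  C_21 = −[(-0.15)(0.60) − (-0.10)(-0.40)] = 0.1300
  C_22 = (0.80)(0.60) − (-0.10)(-0.25) = 0.4550
  C_23 = −[(0.80)(-0.40) − (-0.15)(-0.25)] = 0.3575
  C_31 = (-0.15)(0.00) − (-0.10)(0.70) = 0.0700
  C_32 = −[(0.80)(0.00) − (-0.10)(-0.30)] = 0.0300
  C_33 = (0.80)(0.70) − (-0.15)(-0.30) = 0.5150
det(I−A) = Σ_j (I−A)_1j·C_1j = (0.80)(0.4200) + (-0.15)(0.1800) + (-0.10)(0.2950) = 0.2795
adj(I−A) = Cᵀ =
  [ 0.4200   0.1300   0.0700]
  [ 0.1800   0.4550   0.0300]
  [ 0.2950   0.3575   0.5150]
(I − A)⁻¹ = adj(I−A) / det(I−A) ≈
  [   1.5027     0.4651     0.2504]
  [   0.6440     1.6279     0.1073]
  [   1.0555     1.2791     1.8426]
x = (I − A)⁻¹ d = adj(I−A)·d / det(I−A), with det(I−A) = 0.2795:
  x_A = (0.4200·250 + 0.1300·90 + 0.0700·480) / 0.2795 = 150.30 / 0.2795 ≈ 537.746
  x_B = (0.1800·250 + 0.4550·90 + 0.0300·480) / 0.2795 = 100.35 / 0.2795 ≈ 359.034
  x_M = (0.2950·250 + 0.3575·90 + 0.5150·480) / 0.2795 = 353.125 / 0.2795 ≈ 1263.417

x_A = 537.746, x_B = 359.034, x_M = 1263.417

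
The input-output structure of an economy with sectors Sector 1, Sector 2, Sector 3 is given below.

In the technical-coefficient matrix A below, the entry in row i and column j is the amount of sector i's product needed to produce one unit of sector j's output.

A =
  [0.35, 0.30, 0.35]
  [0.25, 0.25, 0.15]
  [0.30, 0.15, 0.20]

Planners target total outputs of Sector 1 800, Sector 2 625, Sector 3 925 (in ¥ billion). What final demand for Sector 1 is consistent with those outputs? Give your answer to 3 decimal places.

d_1 = 8.750

I − A =
  [   0.65    -0.30    -0.35]
  [  -0.25     0.75    -0.15]
  [  -0.30    -0.15     0.80]
d = (I − A) x:
  d_1 = (+0.65)·800 + (-0.30)·625 + (-0.35)·925 = 8.750
  d_2 = (-0.25)·800 + (+0.75)·625 + (-0.15)·925 = 130.000
  d_3 = (-0.30)·800 + (-0.15)·625 + (+0.80)·925 = 406.250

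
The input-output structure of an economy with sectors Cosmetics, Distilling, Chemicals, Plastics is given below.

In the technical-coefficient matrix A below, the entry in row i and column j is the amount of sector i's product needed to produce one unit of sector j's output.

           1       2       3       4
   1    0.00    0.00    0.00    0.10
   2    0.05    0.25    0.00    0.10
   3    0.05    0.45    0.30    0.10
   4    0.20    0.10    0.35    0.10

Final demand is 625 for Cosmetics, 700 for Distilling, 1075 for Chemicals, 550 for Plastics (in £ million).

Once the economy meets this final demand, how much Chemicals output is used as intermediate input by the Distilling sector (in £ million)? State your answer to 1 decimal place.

z_32 = 563.2

I − A =
  [   1.00     0.00     0.00    -0.10]
  [  -0.05     0.75     0.00    -0.10]
  [  -0.05    -0.45     0.70    -0.10]
  [  -0.20    -0.10    -0.35     0.90]
Compute the cofactors C_ij = (−1)^(i+j)·(3×3 minor ij) of I−A; the adjugate is their transpose:
adj(I−A) = Cᵀ =
  [ 0.42350   0.02275   0.02625   0.05250]
  [ 0.04550   0.57925   0.03675   0.07350]
  [ 0.07800   0.40650   0.64950   0.12600]
  [ 0.12950   0.22750   0.26250   0.52500]
det(I−A) = Σ_j (I−A)_1j·C_1j = (1.00)(0.42350) + (0.00)(0.04550) + (0.00)(0.07800) + (-0.10)(0.12950) = 0.41055
(I − A)⁻¹ = adj(I−A) / det(I−A) ≈
  [   1.0315     0.0554     0.0639     0.1279]
  [   0.1108     1.4109     0.0895     0.1790]
  [   0.1900     0.9901     1.5820     0.3069]
  [   0.3154     0.5541     0.6394     1.2788]
First solve x = (I − A)⁻¹ d = adj(I−A)·d / det(I−A); in particular x_2 = (0.04550·625 + 0.57925·700 + 0.03675·1075 + 0.07350·550) / 0.41055 = 513.84375 / 0.41055 ≈ 1251.598.
Intermediate flow from 3 to 2: z_32 = a_32 · x_2 = 0.45 × 513.84375 / 0.41055 = 231.2296875 / 0.41055 ≈ 563.2.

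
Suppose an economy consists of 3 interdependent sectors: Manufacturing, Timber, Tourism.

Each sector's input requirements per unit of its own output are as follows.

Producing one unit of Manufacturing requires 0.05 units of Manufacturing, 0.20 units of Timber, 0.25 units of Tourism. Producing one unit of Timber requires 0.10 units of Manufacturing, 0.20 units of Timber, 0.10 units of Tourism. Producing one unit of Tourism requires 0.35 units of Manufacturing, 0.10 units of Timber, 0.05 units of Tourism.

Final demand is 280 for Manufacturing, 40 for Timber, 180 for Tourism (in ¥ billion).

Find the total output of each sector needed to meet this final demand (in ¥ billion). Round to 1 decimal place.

I − A =
  [   0.95    -0.10    -0.35]
  [  -0.20     0.80    -0.10]
  [  -0.25    -0.10     0.95]
Cofactors of I−A, C_ij = (−1)^(i+j)·(minor ij) (rows/columns in the sector order above):
  C_11 = (0.80)(0.95) − (-0.10)(-0.10) = 0.7500
  C_12 = −[(-0.20)(0.95) − (-0.10)(-0.25)] = 0.2150
  C_13 = (-0.20)(-0.10) − (0.80)(-0.25) = 0.2200
  C_21 = −[(-0.10)(0.95) − (-0.35)(-0.10)] = 0.1300
  C_22 = (0.95)(0.95) − (-0.35)(-0.25) = 0.8150
  C_23 = −[(0.95)(-0.10) − (-0.10)(-0.25)] = 0.1200
  C_31 = (-0.10)(-0.10) − (-0.35)(0.80) = 0.2900
  C_32 = −[(0.95)(-0.10) − (-0.35)(-0.20)] = 0.1650
  C_33 = (0.95)(0.80) − (-0.10)(-0.20) = 0.7400
det(I−A) = Σ_j (I−A)_1j·C_1j = (0.95)(0.7500) + (-0.10)(0.2150) + (-0.35)(0.2200) = 0.6140
adj(I−A) = Cᵀ =
  [ 0.7500   0.1300   0.2900]
  [ 0.2150   0.8150   0.1650]
  [ 0.2200   0.1200   0.7400]
(I − A)⁻¹ = adj(I−A) / det(I−A) ≈
  [   1.2215     0.2117     0.4723]
  [   0.3502     1.3274     0.2687]
  [   0.3583     0.1954     1.2052]
x = (I − A)⁻¹ d = adj(I−A)·d / det(I−A), with det(I−A) = 0.6140:
  x_1 = (0.7500·280 + 0.1300·40 + 0.2900·180) / 0.6140 = 267.40 / 0.6140 ≈ 435.5
  x_2 = (0.2150·280 + 0.8150·40 + 0.1650·180) / 0.6140 = 122.50 / 0.6140 ≈ 199.5
  x_3 = (0.2200·280 + 0.1200·40 + 0.7400·180) / 0.6140 = 199.60 / 0.6140 ≈ 325.1

x_1 = 435.5, x_2 = 199.5, x_3 = 325.1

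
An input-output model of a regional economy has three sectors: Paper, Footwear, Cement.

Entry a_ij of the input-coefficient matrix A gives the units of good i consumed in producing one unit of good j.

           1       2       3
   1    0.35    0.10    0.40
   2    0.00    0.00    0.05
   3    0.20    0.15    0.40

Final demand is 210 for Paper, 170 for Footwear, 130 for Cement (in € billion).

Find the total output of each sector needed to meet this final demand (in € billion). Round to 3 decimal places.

x_1 = 649.322, x_2 = 194.081, x_3 = 481.628

I − A =
  [   0.65    -0.10    -0.40]
  [   0.00     1.00    -0.05]
  [  -0.20    -0.15     0.60]
Cofactors of I−A, C_ij = (−1)^(i+j)·(minor ij) (rows/columns in the sector order above):
  C_11 = (1.00)(0.60) − (-0.05)(-0.15) = 0.5925
  C_12 = −[(0.00)(0.60) − (-0.05)(-0.20)] = 0.0100
  C_13 = (0.00)(-0.15) − (1.00)(-0.20) = 0.2000
  C_21 = −[(-0.10)(0.60) − (-0.40)(-0.15)] = 0.1200
  C_22 = (0.65)(0.60) − (-0.40)(-0.20) = 0.3100
  C_23 = −[(0.65)(-0.15) − (-0.10)(-0.20)] = 0.1175
  C_31 = (-0.10)(-0.05) − (-0.40)(1.00) = 0.4050
  C_32 = −[(0.65)(-0.05) − (-0.40)(0.00)] = 0.0325
  C_33 = (0.65)(1.00) − (-0.10)(0.00) = 0.6500
det(I−A) = Σ_j (I−A)_1j·C_1j = (0.65)(0.5925) + (-0.10)(0.0100) + (-0.40)(0.2000) = 0.304125
adj(I−A) = Cᵀ =
  [ 0.5925   0.1200   0.4050]
  [ 0.0100   0.3100   0.0325]
  [ 0.2000   0.1175   0.6500]
(I − A)⁻¹ = adj(I−A) / det(I−A) ≈
  [   1.9482     0.3946     1.3317]
  [   0.0329     1.0193     0.1069]
  [   0.6576     0.3864     2.1373]
x = (I − A)⁻¹ d = adj(I−A)·d / det(I−A), with det(I−A) = 0.304125:
  x_1 = (0.5925·210 + 0.1200·170 + 0.4050·130) / 0.304125 = 197.475 / 0.304125 ≈ 649.322
  x_2 = (0.0100·210 + 0.3100·170 + 0.0325·130) / 0.304125 = 59.025 / 0.304125 ≈ 194.081
  x_3 = (0.2000·210 + 0.1175·170 + 0.6500·130) / 0.304125 = 146.475 / 0.304125 ≈ 481.628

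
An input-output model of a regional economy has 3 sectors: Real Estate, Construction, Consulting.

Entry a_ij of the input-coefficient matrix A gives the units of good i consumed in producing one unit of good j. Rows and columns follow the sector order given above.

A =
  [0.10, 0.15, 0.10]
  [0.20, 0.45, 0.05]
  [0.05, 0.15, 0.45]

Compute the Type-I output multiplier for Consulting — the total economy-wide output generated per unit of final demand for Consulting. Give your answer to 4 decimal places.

m_3 = 2.4395

I − A =
  [   0.90    -0.15    -0.10]
  [  -0.20     0.55    -0.05]
  [  -0.05    -0.15     0.55]
Cofactors of I−A, C_ij = (−1)^(i+j)·(minor ij) (rows/columns in the sector order above):
  C_11 = (0.55)(0.55) − (-0.05)(-0.15) = 0.2950
  C_12 = −[(-0.20)(0.55) − (-0.05)(-0.05)] = 0.1125
  C_13 = (-0.20)(-0.15) − (0.55)(-0.05) = 0.0575
  C_21 = −[(-0.15)(0.55) − (-0.10)(-0.15)] = 0.0975
  C_22 = (0.90)(0.55) − (-0.10)(-0.05) = 0.4900
  C_23 = −[(0.90)(-0.15) − (-0.15)(-0.05)] = 0.1425
  C_31 = (-0.15)(-0.05) − (-0.10)(0.55) = 0.0625
  C_32 = −[(0.90)(-0.05) − (-0.10)(-0.20)] = 0.0650
  C_33 = (0.90)(0.55) − (-0.15)(-0.20) = 0.4650
det(I−A) = Σ_j (I−A)_1j·C_1j = (0.90)(0.2950) + (-0.15)(0.1125) + (-0.10)(0.0575) = 0.242875
adj(I−A) = Cᵀ =
  [ 0.2950   0.0975   0.0625]
  [ 0.1125   0.4900   0.0650]
  [ 0.0575   0.1425   0.4650]
(I − A)⁻¹ = adj(I−A) / det(I−A) ≈
  [   1.21462     0.40144     0.25733]
  [   0.46320     2.01750     0.26763]
  [   0.23675     0.58672     1.91457]
The output multiplier for sector j is the column-j sum of the Leontief inverse (I − A)⁻¹ = adj(I−A) / det(I−A).
Column 3 of adj(I−A): (0.0625, 0.0650, 0.4650); det(I−A) = 0.242875.
m_3 = (0.0625 + 0.0650 + 0.4650) / 0.242875 = 0.5925 / 0.242875 ≈ 2.4395.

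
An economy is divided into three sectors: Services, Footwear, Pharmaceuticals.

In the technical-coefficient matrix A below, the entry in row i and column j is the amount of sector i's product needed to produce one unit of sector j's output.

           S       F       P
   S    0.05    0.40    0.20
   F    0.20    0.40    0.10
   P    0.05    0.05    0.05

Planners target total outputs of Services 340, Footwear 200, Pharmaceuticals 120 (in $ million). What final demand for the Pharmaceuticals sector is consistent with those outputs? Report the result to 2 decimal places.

d_P = 87.00

I − A =
  [   0.95    -0.40    -0.20]
  [  -0.20     0.60    -0.10]
  [  -0.05    -0.05     0.95]
d = (I − A) x:
  d_S = (+0.95)·340 + (-0.40)·200 + (-0.20)·120 = 219.00
  d_F = (-0.20)·340 + (+0.60)·200 + (-0.10)·120 = 40.00
  d_P = (-0.05)·340 + (-0.05)·200 + (+0.95)·120 = 87.00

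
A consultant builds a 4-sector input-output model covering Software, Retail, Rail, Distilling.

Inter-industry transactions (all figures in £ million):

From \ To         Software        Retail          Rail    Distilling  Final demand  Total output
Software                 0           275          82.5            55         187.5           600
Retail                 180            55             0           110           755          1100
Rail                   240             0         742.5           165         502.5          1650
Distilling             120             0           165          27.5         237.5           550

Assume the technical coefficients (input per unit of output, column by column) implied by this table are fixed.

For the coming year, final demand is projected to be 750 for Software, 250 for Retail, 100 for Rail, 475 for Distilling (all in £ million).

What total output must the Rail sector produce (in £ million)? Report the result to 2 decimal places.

x_3 = 1476.90

Technical coefficients a_ij = z_ij / X_j:
  a_11 = 0/600 = 0.00, a_21 = 180/600 = 0.30, a_31 = 240/600 = 0.40, a_41 = 120/600 = 0.20
  a_12 = 275/1100 = 0.25, a_22 = 55/1100 = 0.05, a_32 = 0/1100 = 0.00, a_42 = 0/1100 = 0.00
  a_13 = 82.5/1650 = 0.05, a_23 = 0/1650 = 0.00, a_33 = 742.5/1650 = 0.45, a_43 = 165/1650 = 0.10
  a_14 = 55/550 = 0.10, a_24 = 110/550 = 0.20, a_34 = 165/550 = 0.30, a_44 = 27.5/550 = 0.05
I − A =
  [   1.00    -0.25    -0.05    -0.10]
  [  -0.30     0.95     0.00    -0.20]
  [  -0.40     0.00     0.55    -0.30]
  [  -0.20     0.00    -0.10     0.95]
Compute the cofactors C_ij = (−1)^(i+j)·(3×3 minor ij) of I−A; the adjugate is their transpose:
adj(I−A) = Cᵀ =
  [ 0.467875   0.123125   0.059625   0.094000]
  [ 0.177750   0.455500   0.039250   0.127000]
  [ 0.418000   0.110000   0.802250   0.320500]
  [ 0.142500   0.037500   0.097000   0.462250]
det(I−A) = Σ_j (I−A)_1j·C_1j = (1.00)(0.467875) + (-0.25)(0.177750) + (-0.05)(0.418000) + (-0.10)(0.142500) = 0.3882875
(I − A)⁻¹ = adj(I−A) / det(I−A) ≈
  [   1.2050     0.3171     0.1536     0.2421]
  [   0.4578     1.1731     0.1011     0.3271]
  [   1.0765     0.2833     2.0661     0.8254]
  [   0.3670     0.0966     0.2498     1.1905]
x = (I − A)⁻¹ d = adj(I−A)·d / det(I−A), with det(I−A) = 0.3882875:
  x_1 = (0.467875·750 + 0.123125·250 + 0.059625·100 + 0.094000·475) / 0.3882875 = 432.30 / 0.3882875 ≈ 1113.35
  x_2 = (0.177750·750 + 0.455500·250 + 0.039250·100 + 0.127000·475) / 0.3882875 = 311.4375 / 0.3882875 ≈ 802.08
  x_3 = (0.418000·750 + 0.110000·250 + 0.802250·100 + 0.320500·475) / 0.3882875 = 573.4625 / 0.3882875 ≈ 1476.90
  x_4 = (0.142500·750 + 0.037500·250 + 0.097000·100 + 0.462250·475) / 0.3882875 = 345.51875 / 0.3882875 ≈ 889.85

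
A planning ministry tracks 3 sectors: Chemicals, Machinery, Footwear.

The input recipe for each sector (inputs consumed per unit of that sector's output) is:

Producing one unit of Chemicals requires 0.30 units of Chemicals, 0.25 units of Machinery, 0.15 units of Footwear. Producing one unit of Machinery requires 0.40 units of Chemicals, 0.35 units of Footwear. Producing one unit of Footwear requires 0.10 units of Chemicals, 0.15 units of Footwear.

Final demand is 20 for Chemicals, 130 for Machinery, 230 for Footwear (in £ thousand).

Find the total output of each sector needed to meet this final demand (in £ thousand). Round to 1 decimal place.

I − A =
  [   0.70    -0.40    -0.10]
  [  -0.25     1.00     0.00]
  [  -0.15    -0.35     0.85]
Cofactors of I−A, C_ij = (−1)^(i+j)·(minor ij) (rows/columns in the sector order above):
  C_11 = (1.00)(0.85) − (0.00)(-0.35) = 0.8500
  C_12 = −[(-0.25)(0.85) − (0.00)(-0.15)] = 0.2125
  C_13 = (-0.25)(-0.35) − (1.00)(-0.15) = 0.2375
  C_21 = −[(-0.40)(0.85) − (-0.10)(-0.35)] = 0.3750
  C_22 = (0.70)(0.85) − (-0.10)(-0.15) = 0.5800
  C_23 = −[(0.70)(-0.35) − (-0.40)(-0.15)] = 0.3050
  C_31 = (-0.40)(0.00) − (-0.10)(1.00) = 0.1000
  C_32 = −[(0.70)(0.00) − (-0.10)(-0.25)] = 0.0250
  C_33 = (0.70)(1.00) − (-0.40)(-0.25) = 0.6000
det(I−A) = Σ_j (I−A)_1j·C_1j = (0.70)(0.8500) + (-0.40)(0.2125) + (-0.10)(0.2375) = 0.48625
adj(I−A) = Cᵀ =
  [ 0.8500   0.3750   0.1000]
  [ 0.2125   0.5800   0.0250]
  [ 0.2375   0.3050   0.6000]
(I − A)⁻¹ = adj(I−A) / det(I−A) ≈
  [   1.7481     0.7712     0.2057]
  [   0.4370     1.1928     0.0514]
  [   0.4884     0.6272     1.2339]
x = (I − A)⁻¹ d = adj(I−A)·d / det(I−A), with det(I−A) = 0.48625:
  x_1 = (0.8500·20 + 0.3750·130 + 0.1000·230) / 0.48625 = 88.75 / 0.48625 ≈ 182.5
  x_2 = (0.2125·20 + 0.5800·130 + 0.0250·230) / 0.48625 = 85.40 / 0.48625 ≈ 175.6
  x_3 = (0.2375·20 + 0.3050·130 + 0.6000·230) / 0.48625 = 182.40 / 0.48625 ≈ 375.1

x_1 = 182.5, x_2 = 175.6, x_3 = 375.1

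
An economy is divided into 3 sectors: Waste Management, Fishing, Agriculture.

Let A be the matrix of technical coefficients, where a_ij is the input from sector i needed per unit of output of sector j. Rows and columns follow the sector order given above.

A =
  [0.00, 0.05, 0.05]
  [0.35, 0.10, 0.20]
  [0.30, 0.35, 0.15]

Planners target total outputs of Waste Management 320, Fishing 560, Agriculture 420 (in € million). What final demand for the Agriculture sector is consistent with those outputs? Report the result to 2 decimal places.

d_A = 65.00

I − A =
  [   1.00    -0.05    -0.05]
  [  -0.35     0.90    -0.20]
  [  -0.30    -0.35     0.85]
d = (I − A) x:
  d_W = (+1.00)·320 + (-0.05)·560 + (-0.05)·420 = 271.00
  d_F = (-0.35)·320 + (+0.90)·560 + (-0.20)·420 = 308.00
  d_A = (-0.30)·320 + (-0.35)·560 + (+0.85)·420 = 65.00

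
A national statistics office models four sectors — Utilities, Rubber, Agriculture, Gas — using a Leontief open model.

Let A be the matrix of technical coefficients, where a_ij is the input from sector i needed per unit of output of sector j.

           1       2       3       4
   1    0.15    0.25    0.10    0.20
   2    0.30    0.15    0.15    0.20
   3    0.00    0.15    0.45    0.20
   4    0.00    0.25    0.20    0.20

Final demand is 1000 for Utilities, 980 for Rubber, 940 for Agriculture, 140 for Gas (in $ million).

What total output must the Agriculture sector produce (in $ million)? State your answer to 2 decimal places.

I − A =
  [   0.85    -0.25    -0.10    -0.20]
  [  -0.30     0.85    -0.15    -0.20]
  [   0.00    -0.15     0.55    -0.20]
  [   0.00    -0.25    -0.20     0.80]
Compute the cofactors C_ij = (−1)^(i+j)·(3×3 minor ij) of I−A; the adjugate is their transpose:
adj(I−A) = Cᵀ =
  [ 0.281000   0.150500   0.144500   0.144000]
  [ 0.120000   0.340000   0.172000   0.158000]
  [ 0.051000   0.144500   0.460500   0.164000]
  [ 0.050250   0.142375   0.168875   0.332500]
det(I−A) = Σ_j (I−A)_1j·C_1j = (0.85)(0.281000) + (-0.25)(0.120000) + (-0.10)(0.051000) + (-0.20)(0.050250) = 0.1937
(I − A)⁻¹ = adj(I−A) / det(I−A) ≈
  [   1.4507     0.7770     0.7460     0.7434]
  [   0.6195     1.7553     0.8880     0.8157]
  [   0.2633     0.7460     2.3774     0.8467]
  [   0.2594     0.7350     0.8718     1.7166]
x = (I − A)⁻¹ d = adj(I−A)·d / det(I−A), with det(I−A) = 0.1937:
  x_1 = (0.281000·1000 + 0.150500·980 + 0.144500·940 + 0.144000·140) / 0.1937 = 584.48 / 0.1937 ≈ 3017.45
  x_2 = (0.120000·1000 + 0.340000·980 + 0.172000·940 + 0.158000·140) / 0.1937 = 637.00 / 0.1937 ≈ 3288.59
  x_3 = (0.051000·1000 + 0.144500·980 + 0.460500·940 + 0.164000·140) / 0.1937 = 648.44 / 0.1937 ≈ 3347.65
  x_4 = (0.050250·1000 + 0.142375·980 + 0.168875·940 + 0.332500·140) / 0.1937 = 395.07 / 0.1937 ≈ 2039.60

x_3 = 3347.65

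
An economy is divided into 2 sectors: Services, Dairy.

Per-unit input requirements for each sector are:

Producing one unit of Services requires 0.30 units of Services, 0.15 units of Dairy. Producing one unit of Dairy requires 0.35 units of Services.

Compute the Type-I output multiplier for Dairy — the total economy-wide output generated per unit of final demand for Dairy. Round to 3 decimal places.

I − A =
  [   0.70    -0.35]
  [  -0.15     1.00]
det(I−A) = (0.70)(1.00) − (-0.35)(-0.15) = 0.6475
adj(I−A) = [[1.00, 0.35], [0.15, 0.70]]
(I − A)⁻¹ = adj(I−A) / det(I−A) ≈
  [   1.5444     0.5405]
  [   0.2317     1.0811]
The output multiplier for sector j is the column-j sum of the Leontief inverse (I − A)⁻¹ = adj(I−A) / det(I−A).
Column 2 of adj(I−A): (0.35, 0.70); det(I−A) = 0.6475.
m_2 = (0.35 + 0.70) / 0.6475 = 1.05 / 0.6475 ≈ 1.622.

m_2 = 1.622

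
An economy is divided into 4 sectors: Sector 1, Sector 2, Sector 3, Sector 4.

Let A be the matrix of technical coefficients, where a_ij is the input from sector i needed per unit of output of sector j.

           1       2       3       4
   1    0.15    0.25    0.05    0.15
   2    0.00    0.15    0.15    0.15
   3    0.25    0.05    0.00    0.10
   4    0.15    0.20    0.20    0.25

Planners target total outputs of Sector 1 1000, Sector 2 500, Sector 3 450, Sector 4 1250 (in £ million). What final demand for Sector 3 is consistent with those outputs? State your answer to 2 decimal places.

I − A =
  [   0.85    -0.25    -0.05    -0.15]
  [   0.00     0.85    -0.15    -0.15]
  [  -0.25    -0.05     1.00    -0.10]
  [  -0.15    -0.20    -0.20     0.75]
d = (I − A) x:
  d_1 = (+0.85)·1000 + (-0.25)·500 + (-0.05)·450 + (-0.15)·1250 = 515.00
  d_2 = (+0.00)·1000 + (+0.85)·500 + (-0.15)·450 + (-0.15)·1250 = 170.00
  d_3 = (-0.25)·1000 + (-0.05)·500 + (+1.00)·450 + (-0.10)·1250 = 50.00
  d_4 = (-0.15)·1000 + (-0.20)·500 + (-0.20)·450 + (+0.75)·1250 = 597.50

d_3 = 50.00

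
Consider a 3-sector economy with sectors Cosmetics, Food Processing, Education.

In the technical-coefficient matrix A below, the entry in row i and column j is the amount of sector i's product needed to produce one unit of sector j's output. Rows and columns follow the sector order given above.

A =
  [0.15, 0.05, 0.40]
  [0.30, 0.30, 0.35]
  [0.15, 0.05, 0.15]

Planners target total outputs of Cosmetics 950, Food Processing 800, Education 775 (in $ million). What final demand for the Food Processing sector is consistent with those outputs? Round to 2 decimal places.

d_F = 3.75

I − A =
  [   0.85    -0.05    -0.40]
  [  -0.30     0.70    -0.35]
  [  -0.15    -0.05     0.85]
d = (I − A) x:
  d_C = (+0.85)·950 + (-0.05)·800 + (-0.40)·775 = 457.50
  d_F = (-0.30)·950 + (+0.70)·800 + (-0.35)·775 = 3.75
  d_E = (-0.15)·950 + (-0.05)·800 + (+0.85)·775 = 476.25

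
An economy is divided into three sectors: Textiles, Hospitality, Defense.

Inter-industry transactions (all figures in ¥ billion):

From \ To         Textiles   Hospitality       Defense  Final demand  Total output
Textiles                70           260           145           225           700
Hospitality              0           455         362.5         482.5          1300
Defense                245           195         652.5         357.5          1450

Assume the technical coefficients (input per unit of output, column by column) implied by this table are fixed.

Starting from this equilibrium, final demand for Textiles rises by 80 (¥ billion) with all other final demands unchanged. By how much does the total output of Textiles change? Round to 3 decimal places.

Δx_T = 103.330

Technical coefficients a_ij = z_ij / X_j:
  a_TT = 70/700 = 0.10, a_HT = 0/700 = 0.00, a_DT = 245/700 = 0.35
  a_TH = 260/1300 = 0.20, a_HH = 455/1300 = 0.35, a_DH = 195/1300 = 0.15
  a_TD = 145/1450 = 0.10, a_HD = 362.5/1450 = 0.25, a_DD = 652.5/1450 = 0.45
I − A =
  [   0.90    -0.20    -0.10]
  [   0.00     0.65    -0.25]
  [  -0.35    -0.15     0.55]
Cofactors of I−A, C_ij = (−1)^(i+j)·(minor ij) (rows/columns in the sector order above):
  C_11 = (0.65)(0.55) − (-0.25)(-0.15) = 0.3200
  C_12 = −[(0.00)(0.55) − (-0.25)(-0.35)] = 0.0875
  C_13 = (0.00)(-0.15) − (0.65)(-0.35) = 0.2275
  C_21 = −[(-0.20)(0.55) − (-0.10)(-0.15)] = 0.1250
  C_22 = (0.90)(0.55) − (-0.10)(-0.35) = 0.4600
  C_23 = −[(0.90)(-0.15) − (-0.20)(-0.35)] = 0.2050
  C_31 = (-0.20)(-0.25) − (-0.10)(0.65) = 0.1150
  C_32 = −[(0.90)(-0.25) − (-0.10)(0.00)] = 0.2250
  C_33 = (0.90)(0.65) − (-0.20)(0.00) = 0.5850
det(I−A) = Σ_j (I−A)_1j·C_1j = (0.90)(0.3200) + (-0.20)(0.0875) + (-0.10)(0.2275) = 0.24775
adj(I−A) = Cᵀ =
  [ 0.3200   0.1250   0.1150]
  [ 0.0875   0.4600   0.2250]
  [ 0.2275   0.2050   0.5850]
(I − A)⁻¹ = adj(I−A) / det(I−A) ≈
  [   1.2916     0.5045     0.4642]
  [   0.3532     1.8567     0.9082]
  [   0.9183     0.8274     2.3613]
Δx = (I − A)⁻¹ Δd with Δd having +80 in the Textiles component and 0 elsewhere.
So Δx_T = L_TT · (+80), where L_TT = adj(I−A)_TT / det(I−A) = 0.3200 / 0.24775.
Δx_T = 0.3200 × (+80) / 0.24775 = 25.60 / 0.24775 ≈ 103.330.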